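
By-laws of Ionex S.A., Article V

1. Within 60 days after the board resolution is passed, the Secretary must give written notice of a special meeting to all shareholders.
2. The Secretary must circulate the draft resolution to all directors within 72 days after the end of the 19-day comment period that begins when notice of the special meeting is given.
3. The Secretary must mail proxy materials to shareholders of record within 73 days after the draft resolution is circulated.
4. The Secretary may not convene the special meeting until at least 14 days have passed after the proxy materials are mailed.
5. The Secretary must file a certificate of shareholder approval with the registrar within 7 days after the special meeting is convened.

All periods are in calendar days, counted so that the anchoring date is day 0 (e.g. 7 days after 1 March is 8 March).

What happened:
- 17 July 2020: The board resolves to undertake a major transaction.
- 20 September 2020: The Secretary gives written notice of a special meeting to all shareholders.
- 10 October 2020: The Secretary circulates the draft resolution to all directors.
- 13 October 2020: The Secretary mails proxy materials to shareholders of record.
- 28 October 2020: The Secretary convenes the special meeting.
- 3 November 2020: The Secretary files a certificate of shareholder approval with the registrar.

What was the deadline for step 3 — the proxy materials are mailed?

Step 3 runs from 10 October 2020, when the draft resolution is circulated. 73 days after 10 October 2020 is 22 December 2020.

22 December 2020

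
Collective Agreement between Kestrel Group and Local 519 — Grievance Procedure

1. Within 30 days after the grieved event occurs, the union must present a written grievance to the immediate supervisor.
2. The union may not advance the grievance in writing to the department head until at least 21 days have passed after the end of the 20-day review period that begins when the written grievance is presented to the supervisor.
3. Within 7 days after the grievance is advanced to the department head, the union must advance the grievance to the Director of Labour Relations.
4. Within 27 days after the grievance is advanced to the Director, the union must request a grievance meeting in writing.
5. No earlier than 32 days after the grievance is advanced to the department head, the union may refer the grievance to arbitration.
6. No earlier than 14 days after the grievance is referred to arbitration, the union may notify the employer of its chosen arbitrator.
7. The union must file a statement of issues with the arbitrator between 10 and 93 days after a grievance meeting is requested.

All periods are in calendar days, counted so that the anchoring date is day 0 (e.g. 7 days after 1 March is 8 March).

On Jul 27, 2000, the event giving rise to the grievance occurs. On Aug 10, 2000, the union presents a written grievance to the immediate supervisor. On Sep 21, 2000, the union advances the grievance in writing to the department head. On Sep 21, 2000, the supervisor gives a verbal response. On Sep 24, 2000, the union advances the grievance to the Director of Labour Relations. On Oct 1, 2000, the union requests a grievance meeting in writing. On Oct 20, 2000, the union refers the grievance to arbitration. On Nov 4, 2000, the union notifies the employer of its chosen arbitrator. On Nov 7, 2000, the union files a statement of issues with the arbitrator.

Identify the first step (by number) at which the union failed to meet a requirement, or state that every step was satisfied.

Step 5

(1) due by Jul 27, 2000 + 30 days = Aug 26, 2000; completed Aug 10, 2000, before the deadline.
(2) permitted from Aug 30, 2000 + 21 days = Sep 20, 2000 onward; done Sep 21, 2000 — permitted.
(3) due by Sep 21, 2000 + 7 days = Sep 28, 2000; Sep 24, 2000 is within that limit.
(4) due by Sep 24, 2000 + 27 days = Oct 21, 2000; completed Oct 1, 2000, before the deadline.
(5) permitted from Sep 21, 2000 + 32 days = Oct 23, 2000 onward; acted on Oct 20, 2000, 3 days prematurely.
That is the first point of non-compliance.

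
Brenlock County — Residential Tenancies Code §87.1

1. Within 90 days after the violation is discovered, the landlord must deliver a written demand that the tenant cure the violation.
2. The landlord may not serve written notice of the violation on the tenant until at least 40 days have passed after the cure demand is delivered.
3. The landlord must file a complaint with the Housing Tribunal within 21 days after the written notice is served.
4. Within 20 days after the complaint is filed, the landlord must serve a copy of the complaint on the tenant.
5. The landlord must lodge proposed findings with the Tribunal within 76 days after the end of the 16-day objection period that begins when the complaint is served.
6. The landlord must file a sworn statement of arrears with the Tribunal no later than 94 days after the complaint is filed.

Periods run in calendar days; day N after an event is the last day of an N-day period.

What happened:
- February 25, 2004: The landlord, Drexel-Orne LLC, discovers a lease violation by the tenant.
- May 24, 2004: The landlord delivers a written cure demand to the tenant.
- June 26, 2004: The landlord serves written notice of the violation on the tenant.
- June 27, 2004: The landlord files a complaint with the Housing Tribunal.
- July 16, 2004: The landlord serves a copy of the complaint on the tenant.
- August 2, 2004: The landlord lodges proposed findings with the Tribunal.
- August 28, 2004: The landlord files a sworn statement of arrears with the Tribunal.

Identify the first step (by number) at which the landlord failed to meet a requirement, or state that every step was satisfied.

Step 2

Step 1 — counting 90 days from February 25, 2004 (when the violation is discovered) gives a deadline of May 25, 2004; completed May 24, 2004, before the deadline.
Step 2 — must wait 40 days from May 24, 2004 (when the cure demand is delivered), so not before July 3, 2004; June 26, 2004 is 7 days before the earliest permitted date.
No need to go further; step 2 was not satisfied.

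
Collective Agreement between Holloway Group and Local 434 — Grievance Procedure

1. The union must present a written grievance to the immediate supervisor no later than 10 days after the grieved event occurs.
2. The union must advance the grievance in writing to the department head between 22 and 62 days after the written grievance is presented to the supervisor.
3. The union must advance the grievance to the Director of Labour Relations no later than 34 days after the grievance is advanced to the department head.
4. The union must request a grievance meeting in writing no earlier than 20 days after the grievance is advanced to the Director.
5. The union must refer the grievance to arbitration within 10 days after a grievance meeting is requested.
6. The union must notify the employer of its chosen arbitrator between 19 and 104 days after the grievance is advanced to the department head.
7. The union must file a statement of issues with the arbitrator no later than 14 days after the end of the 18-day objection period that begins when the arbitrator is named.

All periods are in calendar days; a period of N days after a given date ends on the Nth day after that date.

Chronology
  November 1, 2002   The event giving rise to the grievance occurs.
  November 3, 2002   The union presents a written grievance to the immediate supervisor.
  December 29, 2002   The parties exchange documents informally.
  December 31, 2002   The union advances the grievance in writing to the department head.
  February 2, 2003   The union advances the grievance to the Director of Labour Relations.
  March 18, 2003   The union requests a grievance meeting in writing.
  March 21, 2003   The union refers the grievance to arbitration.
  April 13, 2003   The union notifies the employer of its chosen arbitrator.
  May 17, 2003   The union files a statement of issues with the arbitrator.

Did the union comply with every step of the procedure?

(1) due by November 1, 2002 + 10 days = November 11, 2002; done November 3, 2002 — timely.
(2) the permitted window runs from November 3, 2002 + 22 = November 25, 2002 to November 3, 2002 + 62 = January 4, 2003; done December 31, 2002 — within the window.
(3) due by December 31, 2002 + 34 days = February 3, 2003; completed February 2, 2003, before the deadline.
(4) permitted from February 2, 2003 + 20 days = February 22, 2003 onward; done March 18, 2003, after the minimum wait.
(5) due by March 18, 2003 + 10 days = March 28, 2003; completed March 21, 2003, before the deadline.
(6) the permitted window runs from December 31, 2002 + 19 = January 19, 2003 to December 31, 2002 + 104 = April 14, 2003; April 13, 2003 falls inside that range.
(7) due by May 1, 2003 + 14 days = May 15, 2003; not done until May 17, 2003, 2 days after the deadline.

No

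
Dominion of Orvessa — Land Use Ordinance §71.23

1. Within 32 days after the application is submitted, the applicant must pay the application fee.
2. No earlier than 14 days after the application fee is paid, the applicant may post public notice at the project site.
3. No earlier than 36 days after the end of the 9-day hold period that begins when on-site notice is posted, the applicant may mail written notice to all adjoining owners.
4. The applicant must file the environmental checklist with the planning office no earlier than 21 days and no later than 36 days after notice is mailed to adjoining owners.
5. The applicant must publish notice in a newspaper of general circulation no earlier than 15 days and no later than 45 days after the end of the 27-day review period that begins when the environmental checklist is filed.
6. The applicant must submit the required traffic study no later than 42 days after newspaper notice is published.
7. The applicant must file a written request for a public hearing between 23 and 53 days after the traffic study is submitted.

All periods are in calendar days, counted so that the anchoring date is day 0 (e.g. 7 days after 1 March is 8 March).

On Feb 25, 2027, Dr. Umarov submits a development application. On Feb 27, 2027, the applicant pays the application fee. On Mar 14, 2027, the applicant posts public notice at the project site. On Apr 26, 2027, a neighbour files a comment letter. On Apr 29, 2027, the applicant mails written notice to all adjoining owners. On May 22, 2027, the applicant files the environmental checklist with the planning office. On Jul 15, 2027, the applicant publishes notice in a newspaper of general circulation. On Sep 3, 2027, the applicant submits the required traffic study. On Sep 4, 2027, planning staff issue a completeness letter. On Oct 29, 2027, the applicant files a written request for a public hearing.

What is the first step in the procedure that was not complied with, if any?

Step 1: 32 days after Feb 25, 2027 (when the application is submitted) is Mar 29, 2027; done Feb 27, 2027 — timely.
Step 2: the earliest permitted date is 14 days after Feb 27, 2027 (when the application fee is paid), i.e. Mar 13, 2027; Mar 14, 2027 is on or after that date.
Step 3: the earliest permitted date is 36 days after Mar 23, 2027 (end of the 9-day hold period, which began when on-site notice is posted on Mar 14, 2027), i.e. Apr 28, 2027; done Apr 29, 2027, after the minimum wait.
Step 4: the window is 21–36 days after Apr 29, 2027 (when notice is mailed to adjoining owners), so May 20, 2027 through Jun 4, 2027; done May 22, 2027 — within the window.
Step 5: the window is 15–45 days after Jun 18, 2027 (end of the 27-day review period, which began when the environmental checklist is filed on May 22, 2027), so Jul 3, 2027 through Aug 2, 2027; done Jul 15, 2027, which is between those dates.
Step 6: 42 days after Jul 15, 2027 (when newspaper notice is published) is Aug 26, 2027; Sep 3, 2027 misses that deadline by 8 days.
No need to go further; step 6 was not satisfied.

Step 6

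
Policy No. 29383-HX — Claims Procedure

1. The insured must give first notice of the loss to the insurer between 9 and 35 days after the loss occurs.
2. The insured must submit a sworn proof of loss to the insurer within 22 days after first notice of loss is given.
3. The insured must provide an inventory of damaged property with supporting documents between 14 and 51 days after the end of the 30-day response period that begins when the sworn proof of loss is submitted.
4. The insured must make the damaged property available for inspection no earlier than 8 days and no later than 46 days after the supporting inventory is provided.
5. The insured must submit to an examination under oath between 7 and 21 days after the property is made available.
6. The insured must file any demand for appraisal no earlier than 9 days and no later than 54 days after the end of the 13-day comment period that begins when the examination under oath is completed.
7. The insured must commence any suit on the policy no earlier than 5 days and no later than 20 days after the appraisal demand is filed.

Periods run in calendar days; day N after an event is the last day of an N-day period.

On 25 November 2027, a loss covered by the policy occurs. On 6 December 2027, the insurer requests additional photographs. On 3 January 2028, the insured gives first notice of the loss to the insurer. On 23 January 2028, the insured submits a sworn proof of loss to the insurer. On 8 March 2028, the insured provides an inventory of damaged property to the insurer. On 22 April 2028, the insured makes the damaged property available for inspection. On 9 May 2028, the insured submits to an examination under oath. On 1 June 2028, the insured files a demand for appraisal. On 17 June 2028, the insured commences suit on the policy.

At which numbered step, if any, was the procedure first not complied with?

(1) the permitted window runs from 25 November 2027 + 9 = 4 December 2027 to 25 November 2027 + 35 = 30 December 2027; 3 January 2028 is 4 days past the end of the window.
The analysis stops there.

Step 1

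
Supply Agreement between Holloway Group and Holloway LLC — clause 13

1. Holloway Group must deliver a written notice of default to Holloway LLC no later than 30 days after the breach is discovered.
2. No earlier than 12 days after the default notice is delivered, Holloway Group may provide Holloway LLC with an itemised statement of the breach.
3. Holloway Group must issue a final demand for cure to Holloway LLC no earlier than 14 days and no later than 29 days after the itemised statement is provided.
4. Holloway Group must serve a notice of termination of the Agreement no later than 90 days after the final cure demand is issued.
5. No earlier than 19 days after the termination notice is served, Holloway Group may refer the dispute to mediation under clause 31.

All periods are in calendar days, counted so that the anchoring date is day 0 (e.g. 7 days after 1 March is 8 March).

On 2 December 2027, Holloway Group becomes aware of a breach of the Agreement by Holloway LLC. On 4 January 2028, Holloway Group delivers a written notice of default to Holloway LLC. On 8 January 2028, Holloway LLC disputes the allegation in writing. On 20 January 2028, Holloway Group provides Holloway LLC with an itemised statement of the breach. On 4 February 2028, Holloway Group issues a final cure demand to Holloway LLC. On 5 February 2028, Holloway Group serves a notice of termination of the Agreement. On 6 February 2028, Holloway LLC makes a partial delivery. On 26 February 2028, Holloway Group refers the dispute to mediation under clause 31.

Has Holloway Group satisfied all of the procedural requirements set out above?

No

(1) due by 2 December 2027 + 30 days = 1 January 2028; not done until 4 January 2028, 3 days after the deadline.
No need to go further; step 1 was not satisfied.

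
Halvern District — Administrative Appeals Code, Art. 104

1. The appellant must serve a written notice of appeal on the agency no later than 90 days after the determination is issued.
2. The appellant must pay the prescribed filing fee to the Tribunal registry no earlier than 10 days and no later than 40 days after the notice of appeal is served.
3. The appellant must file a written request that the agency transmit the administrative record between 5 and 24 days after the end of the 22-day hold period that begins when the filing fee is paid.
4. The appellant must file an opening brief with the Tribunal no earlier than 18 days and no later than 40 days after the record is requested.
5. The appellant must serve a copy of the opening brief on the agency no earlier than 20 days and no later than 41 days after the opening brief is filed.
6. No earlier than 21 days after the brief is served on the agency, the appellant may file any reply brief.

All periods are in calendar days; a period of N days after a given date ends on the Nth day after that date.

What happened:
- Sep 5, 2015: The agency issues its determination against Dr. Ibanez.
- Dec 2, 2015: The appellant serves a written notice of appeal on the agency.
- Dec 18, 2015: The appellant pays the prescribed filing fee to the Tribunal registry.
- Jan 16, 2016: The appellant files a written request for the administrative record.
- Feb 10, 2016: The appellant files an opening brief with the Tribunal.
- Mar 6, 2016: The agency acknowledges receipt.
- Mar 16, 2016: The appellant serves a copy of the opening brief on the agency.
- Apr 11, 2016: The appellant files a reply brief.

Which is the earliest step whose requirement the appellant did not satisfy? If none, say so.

None — every step was satisfied

Step 1: 90 days after Sep 5, 2015 (when the determination is issued) is Dec 4, 2015; Dec 2, 2015 is within that limit.
Step 2: the window is 10–40 days after Dec 2, 2015 (when the notice of appeal is served), so Dec 12, 2015 through Jan 11, 2016; Dec 18, 2015 falls inside that range.
Step 3: the window is 5–24 days after Jan 9, 2016 (end of the 22-day hold period, which began when the filing fee is paid on Dec 18, 2015), so Jan 14, 2016 through Feb 2, 2016; done Jan 16, 2016 — within the window.
Step 4: the window is 18–40 days after Jan 16, 2016 (when the record is requested), so Feb 3, 2016 through Feb 25, 2016; done Feb 10, 2016, which is between those dates.
Step 5: the window is 20–41 days after Feb 10, 2016 (when the opening brief is filed), so Mar 1, 2016 through Mar 22, 2016; done Mar 16, 2016, which is between those dates.
Step 6: the earliest permitted date is 21 days after Mar 16, 2016 (when the brief is served on the agency), i.e. Apr 6, 2016; done Apr 11, 2016, after the minimum wait.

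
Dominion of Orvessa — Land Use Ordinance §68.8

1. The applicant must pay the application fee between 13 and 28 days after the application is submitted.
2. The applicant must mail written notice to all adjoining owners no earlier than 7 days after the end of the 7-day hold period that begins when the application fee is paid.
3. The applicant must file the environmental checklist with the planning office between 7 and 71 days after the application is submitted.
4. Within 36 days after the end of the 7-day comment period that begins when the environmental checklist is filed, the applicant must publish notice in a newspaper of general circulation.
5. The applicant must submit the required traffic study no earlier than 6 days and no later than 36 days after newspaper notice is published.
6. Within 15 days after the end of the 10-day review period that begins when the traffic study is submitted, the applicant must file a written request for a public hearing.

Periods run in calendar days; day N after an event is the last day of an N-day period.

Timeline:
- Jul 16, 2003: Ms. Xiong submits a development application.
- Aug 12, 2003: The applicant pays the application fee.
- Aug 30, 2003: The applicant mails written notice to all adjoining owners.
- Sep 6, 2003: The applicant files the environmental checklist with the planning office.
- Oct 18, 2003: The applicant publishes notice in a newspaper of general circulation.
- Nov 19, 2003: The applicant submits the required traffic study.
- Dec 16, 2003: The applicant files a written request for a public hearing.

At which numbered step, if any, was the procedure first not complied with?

Step 6

Step 1 — 13 and 28 days from Jul 16, 2003 (when the application is submitted) are Jul 29, 2003 and Aug 13, 2003 respectively; done Aug 12, 2003, which is between those dates.
Step 2 — must wait 7 days from Aug 19, 2003 (end of the 7-day hold period, which began when the application fee is paid on Aug 12, 2003), so not before Aug 26, 2003; done Aug 30, 2003, after the minimum wait.
Step 3 — 7 and 71 days from Jul 16, 2003 (when the application is submitted) are Jul 23, 2003 and Sep 25, 2003 respectively; Sep 6, 2003 falls inside that range.
Step 4 — counting 36 days from Sep 13, 2003 (end of the 7-day comment period, which began when the environmental checklist is filed on Sep 6, 2003) gives a deadline of Oct 19, 2003; completed Oct 18, 2003, before the deadline.
Step 5 — 6 and 36 days from Oct 18, 2003 (when newspaper notice is published) are Oct 24, 2003 and Nov 23, 2003 respectively; done Nov 19, 2003, which is between those dates.
Step 6 — counting 15 days from Nov 29, 2003 (end of the 10-day review period, which began when the traffic study is submitted on Nov 19, 2003) gives a deadline of Dec 14, 2003; not done until Dec 16, 2003, 2 days after the deadline.
The procedure was therefore not followed at step 6.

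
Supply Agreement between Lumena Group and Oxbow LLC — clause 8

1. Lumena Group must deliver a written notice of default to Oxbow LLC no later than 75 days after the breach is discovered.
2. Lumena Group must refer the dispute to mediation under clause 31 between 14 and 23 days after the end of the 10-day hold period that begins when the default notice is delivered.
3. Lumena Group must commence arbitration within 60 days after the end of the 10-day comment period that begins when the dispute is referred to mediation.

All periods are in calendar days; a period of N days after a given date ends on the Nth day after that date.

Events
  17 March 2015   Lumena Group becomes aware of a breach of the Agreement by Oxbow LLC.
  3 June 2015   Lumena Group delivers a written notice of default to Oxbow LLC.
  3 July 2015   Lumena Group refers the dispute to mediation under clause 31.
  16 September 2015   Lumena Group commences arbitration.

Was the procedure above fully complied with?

Step 1: 75 days after 17 March 2015 (when the breach is discovered) is 31 May 2015; not done until 3 June 2015, 3 days after the deadline.
No need to go further; step 1 was not satisfied.

No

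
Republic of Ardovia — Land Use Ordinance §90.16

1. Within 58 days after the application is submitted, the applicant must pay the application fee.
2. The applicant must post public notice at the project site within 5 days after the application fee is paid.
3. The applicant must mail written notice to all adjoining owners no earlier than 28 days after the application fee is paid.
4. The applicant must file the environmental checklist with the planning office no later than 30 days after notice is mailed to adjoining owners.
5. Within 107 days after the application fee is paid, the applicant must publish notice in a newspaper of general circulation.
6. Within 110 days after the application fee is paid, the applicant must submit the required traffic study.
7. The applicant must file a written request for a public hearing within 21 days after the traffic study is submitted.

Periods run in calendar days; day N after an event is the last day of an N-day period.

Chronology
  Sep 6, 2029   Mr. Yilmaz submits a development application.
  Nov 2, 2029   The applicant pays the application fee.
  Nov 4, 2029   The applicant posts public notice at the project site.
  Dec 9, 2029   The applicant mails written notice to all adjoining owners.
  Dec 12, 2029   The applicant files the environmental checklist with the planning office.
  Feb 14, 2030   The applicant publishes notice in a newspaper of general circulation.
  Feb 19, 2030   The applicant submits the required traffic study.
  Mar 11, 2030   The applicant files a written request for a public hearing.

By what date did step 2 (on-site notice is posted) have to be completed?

Step 2 runs from Nov 2, 2029, when the application fee is paid. 5 days after Nov 2, 2029 is Nov 7, 2029.

Nov 7, 2029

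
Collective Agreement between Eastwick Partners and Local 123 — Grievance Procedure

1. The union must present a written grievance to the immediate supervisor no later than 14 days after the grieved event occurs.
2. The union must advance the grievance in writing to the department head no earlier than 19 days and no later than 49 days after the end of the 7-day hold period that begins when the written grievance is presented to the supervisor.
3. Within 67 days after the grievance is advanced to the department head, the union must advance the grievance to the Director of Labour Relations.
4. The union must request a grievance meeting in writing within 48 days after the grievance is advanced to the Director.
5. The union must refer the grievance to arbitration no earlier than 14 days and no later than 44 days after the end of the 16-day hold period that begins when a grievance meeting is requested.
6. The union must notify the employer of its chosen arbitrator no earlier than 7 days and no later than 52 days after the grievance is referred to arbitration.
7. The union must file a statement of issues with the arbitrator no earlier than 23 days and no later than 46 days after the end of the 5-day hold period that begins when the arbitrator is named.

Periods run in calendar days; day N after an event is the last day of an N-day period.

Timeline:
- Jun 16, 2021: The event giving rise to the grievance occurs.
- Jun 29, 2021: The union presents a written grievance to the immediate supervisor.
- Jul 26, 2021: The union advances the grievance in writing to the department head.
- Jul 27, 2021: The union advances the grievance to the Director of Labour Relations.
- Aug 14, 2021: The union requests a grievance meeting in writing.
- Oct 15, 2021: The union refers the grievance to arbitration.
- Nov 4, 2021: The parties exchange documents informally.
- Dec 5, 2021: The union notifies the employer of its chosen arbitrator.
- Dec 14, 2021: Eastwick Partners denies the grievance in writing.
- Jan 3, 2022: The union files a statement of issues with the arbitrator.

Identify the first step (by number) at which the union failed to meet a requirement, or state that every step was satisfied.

(1) due by Jun 16, 2021 + 14 days = Jun 30, 2021; done Jun 29, 2021 — timely.
(2) the permitted window runs from Jul 6, 2021 + 19 = Jul 25, 2021 to Jul 6, 2021 + 49 = Aug 24, 2021; Jul 26, 2021 falls inside that range.
(3) due by Jul 26, 2021 + 67 days = Oct 1, 2021; completed Jul 27, 2021, before the deadline.
(4) due by Jul 27, 2021 + 48 days = Sep 13, 2021; completed Aug 14, 2021, before the deadline.
(5) the permitted window runs from Aug 30, 2021 + 14 = Sep 13, 2021 to Aug 30, 2021 + 44 = Oct 13, 2021; Oct 15, 2021 is 2 days past the end of the window.
The analysis stops there.

Step 5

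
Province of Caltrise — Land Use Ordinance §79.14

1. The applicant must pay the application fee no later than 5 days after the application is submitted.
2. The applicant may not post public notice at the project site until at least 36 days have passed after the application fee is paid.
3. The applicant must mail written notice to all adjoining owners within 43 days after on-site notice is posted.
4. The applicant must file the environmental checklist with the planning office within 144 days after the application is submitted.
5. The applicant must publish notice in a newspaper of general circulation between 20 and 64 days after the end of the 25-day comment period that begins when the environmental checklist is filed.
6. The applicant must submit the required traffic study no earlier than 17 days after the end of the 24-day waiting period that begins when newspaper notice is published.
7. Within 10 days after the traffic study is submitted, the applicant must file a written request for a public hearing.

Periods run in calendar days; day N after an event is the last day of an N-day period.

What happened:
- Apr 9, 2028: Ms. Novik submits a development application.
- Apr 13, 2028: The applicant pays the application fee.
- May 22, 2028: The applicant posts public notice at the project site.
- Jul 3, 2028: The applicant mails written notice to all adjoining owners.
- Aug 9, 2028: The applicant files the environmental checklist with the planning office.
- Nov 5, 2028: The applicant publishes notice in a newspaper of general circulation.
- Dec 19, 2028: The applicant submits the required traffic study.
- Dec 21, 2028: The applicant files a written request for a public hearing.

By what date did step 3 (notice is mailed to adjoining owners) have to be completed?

Step 3 runs from May 22, 2028, when on-site notice is posted. 43 days after May 22, 2028 is Jul 4, 2028.

Jul 4, 2028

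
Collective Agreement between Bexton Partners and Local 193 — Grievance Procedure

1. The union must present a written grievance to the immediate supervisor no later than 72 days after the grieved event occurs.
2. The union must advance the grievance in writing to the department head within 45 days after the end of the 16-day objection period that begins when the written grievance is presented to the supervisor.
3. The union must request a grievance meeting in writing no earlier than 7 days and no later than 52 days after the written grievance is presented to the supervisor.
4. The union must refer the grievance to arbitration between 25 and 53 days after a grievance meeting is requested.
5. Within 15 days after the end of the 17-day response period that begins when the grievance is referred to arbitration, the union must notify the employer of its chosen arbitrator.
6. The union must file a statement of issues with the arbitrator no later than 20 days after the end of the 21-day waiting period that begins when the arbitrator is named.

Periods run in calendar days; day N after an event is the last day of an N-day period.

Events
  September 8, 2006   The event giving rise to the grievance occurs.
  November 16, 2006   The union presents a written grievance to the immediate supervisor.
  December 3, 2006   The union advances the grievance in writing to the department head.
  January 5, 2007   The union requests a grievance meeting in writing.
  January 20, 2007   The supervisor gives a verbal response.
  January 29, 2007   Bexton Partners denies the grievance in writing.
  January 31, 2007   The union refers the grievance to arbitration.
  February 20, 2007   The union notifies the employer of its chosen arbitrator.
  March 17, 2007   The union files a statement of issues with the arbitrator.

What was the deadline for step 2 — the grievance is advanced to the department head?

January 16, 2007

The written grievance is presented to the supervisor on November 16, 2006; the 16-day objection period therefore ends December 2, 2006, and step 2 runs from that date. 45 days after December 2, 2006 is January 16, 2007.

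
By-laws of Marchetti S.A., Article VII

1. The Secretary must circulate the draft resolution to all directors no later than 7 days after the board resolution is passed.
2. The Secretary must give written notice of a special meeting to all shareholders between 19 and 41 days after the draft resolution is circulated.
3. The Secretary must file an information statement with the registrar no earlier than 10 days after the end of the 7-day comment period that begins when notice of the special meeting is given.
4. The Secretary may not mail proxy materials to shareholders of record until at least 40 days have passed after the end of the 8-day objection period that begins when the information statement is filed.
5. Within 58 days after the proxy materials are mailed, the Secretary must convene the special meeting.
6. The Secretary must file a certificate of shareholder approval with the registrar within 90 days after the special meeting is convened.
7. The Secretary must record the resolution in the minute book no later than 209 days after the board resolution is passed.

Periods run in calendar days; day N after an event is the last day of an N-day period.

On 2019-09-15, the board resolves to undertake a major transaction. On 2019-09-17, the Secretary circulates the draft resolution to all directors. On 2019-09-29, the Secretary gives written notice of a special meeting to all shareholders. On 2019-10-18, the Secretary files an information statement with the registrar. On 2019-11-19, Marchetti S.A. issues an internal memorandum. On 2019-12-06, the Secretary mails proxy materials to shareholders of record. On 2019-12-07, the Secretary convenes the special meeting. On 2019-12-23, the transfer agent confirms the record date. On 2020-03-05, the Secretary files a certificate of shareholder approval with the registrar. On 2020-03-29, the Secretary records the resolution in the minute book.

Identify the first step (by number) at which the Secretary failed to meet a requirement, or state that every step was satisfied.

Step 1 — counting 7 days from 2019-09-15 (when the board resolution is passed) gives a deadline of 2019-09-22; completed 2019-09-17, before the deadline.
Step 2 — 19 and 41 days from 2019-09-17 (when the draft resolution is circulated) are 2019-10-06 and 2019-10-28 respectively; done 2019-09-29 — 7 days before the window opened.
The procedure was therefore not followed at step 2.

Step 2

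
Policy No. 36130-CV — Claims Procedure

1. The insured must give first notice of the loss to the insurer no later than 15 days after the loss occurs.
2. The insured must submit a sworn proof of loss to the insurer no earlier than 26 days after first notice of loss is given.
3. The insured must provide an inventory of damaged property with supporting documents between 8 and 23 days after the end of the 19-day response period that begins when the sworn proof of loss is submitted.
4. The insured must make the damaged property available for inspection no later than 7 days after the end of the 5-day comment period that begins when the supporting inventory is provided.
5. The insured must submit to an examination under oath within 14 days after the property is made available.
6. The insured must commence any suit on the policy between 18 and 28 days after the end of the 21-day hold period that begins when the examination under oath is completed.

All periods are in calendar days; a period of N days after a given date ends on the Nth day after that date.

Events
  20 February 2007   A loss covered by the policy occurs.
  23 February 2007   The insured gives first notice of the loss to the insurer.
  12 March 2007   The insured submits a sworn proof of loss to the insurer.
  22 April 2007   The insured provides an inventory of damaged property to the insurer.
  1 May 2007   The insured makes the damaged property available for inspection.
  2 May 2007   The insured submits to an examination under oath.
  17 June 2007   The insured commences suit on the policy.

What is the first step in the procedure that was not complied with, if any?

Step 2

(1) due by 20 February 2007 + 15 days = 7 March 2007; 23 February 2007 is within that limit.
(2) permitted from 23 February 2007 + 26 days = 21 March 2007 onward; acted on 12 March 2007, 9 days prematurely.
That is the first point of non-compliance.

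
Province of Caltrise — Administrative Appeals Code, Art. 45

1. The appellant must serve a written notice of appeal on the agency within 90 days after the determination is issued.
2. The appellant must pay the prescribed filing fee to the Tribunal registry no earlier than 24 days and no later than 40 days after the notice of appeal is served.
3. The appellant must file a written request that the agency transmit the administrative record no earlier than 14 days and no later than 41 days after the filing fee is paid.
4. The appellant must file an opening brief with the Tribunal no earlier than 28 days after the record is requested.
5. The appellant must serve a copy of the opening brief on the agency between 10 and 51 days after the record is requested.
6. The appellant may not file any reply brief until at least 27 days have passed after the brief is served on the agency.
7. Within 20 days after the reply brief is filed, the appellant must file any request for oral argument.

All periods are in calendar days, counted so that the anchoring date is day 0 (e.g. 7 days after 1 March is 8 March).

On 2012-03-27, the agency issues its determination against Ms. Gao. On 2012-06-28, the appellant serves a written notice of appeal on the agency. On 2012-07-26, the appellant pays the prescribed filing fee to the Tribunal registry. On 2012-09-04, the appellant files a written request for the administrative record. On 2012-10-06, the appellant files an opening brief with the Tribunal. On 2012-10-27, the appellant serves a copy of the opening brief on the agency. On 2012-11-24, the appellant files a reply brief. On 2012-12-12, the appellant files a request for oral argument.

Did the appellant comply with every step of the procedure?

No

(1) due by 2012-03-27 + 90 days = 2012-06-25; 2012-06-28 misses that deadline by 3 days.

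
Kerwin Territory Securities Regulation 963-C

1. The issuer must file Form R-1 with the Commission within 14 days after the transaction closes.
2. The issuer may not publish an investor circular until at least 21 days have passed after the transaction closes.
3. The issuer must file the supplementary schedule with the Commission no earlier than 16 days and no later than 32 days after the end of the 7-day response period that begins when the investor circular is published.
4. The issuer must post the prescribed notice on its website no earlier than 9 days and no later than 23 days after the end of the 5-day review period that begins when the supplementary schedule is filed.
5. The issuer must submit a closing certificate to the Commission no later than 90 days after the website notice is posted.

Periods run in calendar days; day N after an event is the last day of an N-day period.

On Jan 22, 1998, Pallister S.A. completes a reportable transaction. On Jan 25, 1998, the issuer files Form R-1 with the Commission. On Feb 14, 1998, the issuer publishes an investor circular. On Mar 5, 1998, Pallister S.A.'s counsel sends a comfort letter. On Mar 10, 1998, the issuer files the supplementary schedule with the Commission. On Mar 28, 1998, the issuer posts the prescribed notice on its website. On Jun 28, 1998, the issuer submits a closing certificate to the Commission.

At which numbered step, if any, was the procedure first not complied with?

Step 5

(1) due by Jan 22, 1998 + 14 days = Feb 5, 1998; done Jan 25, 1998 — timely.
(2) permitted from Jan 22, 1998 + 21 days = Feb 12, 1998 onward; done Feb 14, 1998, after the minimum wait.
(3) the permitted window runs from Feb 21, 1998 + 16 = Mar 9, 1998 to Feb 21, 1998 + 32 = Mar 25, 1998; Mar 10, 1998 falls inside that range.
(4) the permitted window runs from Mar 15, 1998 + 9 = Mar 24, 1998 to Mar 15, 1998 + 23 = Apr 7, 1998; done Mar 28, 1998, which is between those dates.
(5) due by Mar 28, 1998 + 90 days = Jun 26, 1998; done Jun 28, 1998 — 2 days late.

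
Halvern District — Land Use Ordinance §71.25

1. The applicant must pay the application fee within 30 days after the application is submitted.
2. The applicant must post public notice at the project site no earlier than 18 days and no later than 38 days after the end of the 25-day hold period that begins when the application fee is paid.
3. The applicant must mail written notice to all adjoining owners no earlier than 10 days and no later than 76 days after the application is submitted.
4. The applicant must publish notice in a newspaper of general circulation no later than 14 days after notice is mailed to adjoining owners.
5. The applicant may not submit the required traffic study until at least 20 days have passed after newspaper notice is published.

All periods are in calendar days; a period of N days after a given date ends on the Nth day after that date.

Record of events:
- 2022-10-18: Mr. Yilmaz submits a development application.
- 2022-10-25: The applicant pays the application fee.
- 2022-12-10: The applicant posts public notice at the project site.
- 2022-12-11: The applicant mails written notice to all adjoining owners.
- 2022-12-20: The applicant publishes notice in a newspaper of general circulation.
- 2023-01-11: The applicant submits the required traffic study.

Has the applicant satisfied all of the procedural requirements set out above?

Yes

Step 1: 30 days after 2022-10-18 (when the application is submitted) is 2022-11-17; completed 2022-10-25, before the deadline.
Step 2: the window is 18–38 days after 2022-11-19 (end of the 25-day hold period, which began when the application fee is paid on 2022-10-25), so 2022-12-07 through 2022-12-27; done 2022-12-10, which is between those dates.
Step 3: the window is 10–76 days after 2022-10-18 (when the application is submitted), so 2022-10-28 through 2023-01-02; 2022-12-11 falls inside that range.
Step 4: 14 days after 2022-12-11 (when notice is mailed to adjoining owners) is 2022-12-25; completed 2022-12-20, before the deadline.
Step 5: the earliest permitted date is 20 days after 2022-12-20 (when newspaper notice is published), i.e. 2023-01-09; done 2023-01-11, after the minimum wait.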